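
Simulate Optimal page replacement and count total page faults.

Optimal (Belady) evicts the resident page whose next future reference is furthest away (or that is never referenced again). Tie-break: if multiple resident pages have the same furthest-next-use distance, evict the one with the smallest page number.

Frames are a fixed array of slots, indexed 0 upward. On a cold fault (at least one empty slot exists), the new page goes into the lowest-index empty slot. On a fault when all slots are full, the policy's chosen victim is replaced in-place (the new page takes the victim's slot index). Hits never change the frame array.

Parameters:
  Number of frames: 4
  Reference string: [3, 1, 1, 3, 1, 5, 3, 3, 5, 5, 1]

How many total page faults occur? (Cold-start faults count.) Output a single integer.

Answer: 3

Derivation:
Step 0: ref 3 → FAULT, frames=[3,-,-,-]
Step 1: ref 1 → FAULT, frames=[3,1,-,-]
Step 2: ref 1 → HIT, frames=[3,1,-,-]
Step 3: ref 3 → HIT, frames=[3,1,-,-]
Step 4: ref 1 → HIT, frames=[3,1,-,-]
Step 5: ref 5 → FAULT, frames=[3,1,5,-]
Step 6: ref 3 → HIT, frames=[3,1,5,-]
Step 7: ref 3 → HIT, frames=[3,1,5,-]
Step 8: ref 5 → HIT, frames=[3,1,5,-]
Step 9: ref 5 → HIT, frames=[3,1,5,-]
Step 10: ref 1 → HIT, frames=[3,1,5,-]
Total faults: 3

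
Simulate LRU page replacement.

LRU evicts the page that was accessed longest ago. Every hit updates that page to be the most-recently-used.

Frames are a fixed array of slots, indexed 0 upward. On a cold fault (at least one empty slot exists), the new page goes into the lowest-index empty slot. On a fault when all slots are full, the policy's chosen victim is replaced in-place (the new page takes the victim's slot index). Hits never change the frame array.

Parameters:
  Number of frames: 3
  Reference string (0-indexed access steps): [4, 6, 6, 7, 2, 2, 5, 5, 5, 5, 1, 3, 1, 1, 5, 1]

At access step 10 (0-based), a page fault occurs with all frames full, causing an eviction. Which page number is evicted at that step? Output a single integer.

Step 0: ref 4 -> FAULT, frames=[4,-,-]
Step 1: ref 6 -> FAULT, frames=[4,6,-]
Step 2: ref 6 -> HIT, frames=[4,6,-]
Step 3: ref 7 -> FAULT, frames=[4,6,7]
Step 4: ref 2 -> FAULT, evict 4, frames=[2,6,7]
Step 5: ref 2 -> HIT, frames=[2,6,7]
Step 6: ref 5 -> FAULT, evict 6, frames=[2,5,7]
Step 7: ref 5 -> HIT, frames=[2,5,7]
Step 8: ref 5 -> HIT, frames=[2,5,7]
Step 9: ref 5 -> HIT, frames=[2,5,7]
Step 10: ref 1 -> FAULT, evict 7, frames=[2,5,1]
At step 10: evicted page 7

Answer: 7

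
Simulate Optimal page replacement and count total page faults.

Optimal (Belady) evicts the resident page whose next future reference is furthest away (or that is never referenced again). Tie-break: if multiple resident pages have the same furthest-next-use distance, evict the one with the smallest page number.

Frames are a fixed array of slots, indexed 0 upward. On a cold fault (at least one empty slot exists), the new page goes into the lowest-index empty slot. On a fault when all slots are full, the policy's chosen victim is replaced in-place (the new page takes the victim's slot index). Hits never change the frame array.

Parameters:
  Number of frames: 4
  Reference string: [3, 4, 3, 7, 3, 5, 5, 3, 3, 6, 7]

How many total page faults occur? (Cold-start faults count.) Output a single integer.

Step 0: ref 3 → FAULT, frames=[3,-,-,-]
Step 1: ref 4 → FAULT, frames=[3,4,-,-]
Step 2: ref 3 → HIT, frames=[3,4,-,-]
Step 3: ref 7 → FAULT, frames=[3,4,7,-]
Step 4: ref 3 → HIT, frames=[3,4,7,-]
Step 5: ref 5 → FAULT, frames=[3,4,7,5]
Step 6: ref 5 → HIT, frames=[3,4,7,5]
Step 7: ref 3 → HIT, frames=[3,4,7,5]
Step 8: ref 3 → HIT, frames=[3,4,7,5]
Step 9: ref 6 → FAULT (evict 3), frames=[6,4,7,5]
Step 10: ref 7 → HIT, frames=[6,4,7,5]
Total faults: 5

Answer: 5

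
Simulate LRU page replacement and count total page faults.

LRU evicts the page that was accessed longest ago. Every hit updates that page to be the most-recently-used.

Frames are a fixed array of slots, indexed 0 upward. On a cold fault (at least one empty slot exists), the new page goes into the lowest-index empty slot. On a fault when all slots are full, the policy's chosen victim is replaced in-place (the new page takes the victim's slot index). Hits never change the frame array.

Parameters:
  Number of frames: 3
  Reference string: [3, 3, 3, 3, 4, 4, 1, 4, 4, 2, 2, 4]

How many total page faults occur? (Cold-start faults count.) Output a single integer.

Answer: 4

Derivation:
Step 0: ref 3 → FAULT, frames=[3,-,-]
Step 1: ref 3 → HIT, frames=[3,-,-]
Step 2: ref 3 → HIT, frames=[3,-,-]
Step 3: ref 3 → HIT, frames=[3,-,-]
Step 4: ref 4 → FAULT, frames=[3,4,-]
Step 5: ref 4 → HIT, frames=[3,4,-]
Step 6: ref 1 → FAULT, frames=[3,4,1]
Step 7: ref 4 → HIT, frames=[3,4,1]
Step 8: ref 4 → HIT, frames=[3,4,1]
Step 9: ref 2 → FAULT (evict 3), frames=[2,4,1]
Step 10: ref 2 → HIT, frames=[2,4,1]
Step 11: ref 4 → HIT, frames=[2,4,1]
Total faults: 4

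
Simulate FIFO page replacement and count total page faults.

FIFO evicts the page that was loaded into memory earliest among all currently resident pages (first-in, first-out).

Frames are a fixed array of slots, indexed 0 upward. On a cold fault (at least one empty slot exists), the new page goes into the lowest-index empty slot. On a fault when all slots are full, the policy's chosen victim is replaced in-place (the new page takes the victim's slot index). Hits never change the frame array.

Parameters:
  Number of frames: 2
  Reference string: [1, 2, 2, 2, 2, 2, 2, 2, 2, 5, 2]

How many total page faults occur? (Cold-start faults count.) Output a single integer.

Answer: 3

Derivation:
Step 0: ref 1 → FAULT, frames=[1,-]
Step 1: ref 2 → FAULT, frames=[1,2]
Step 2: ref 2 → HIT, frames=[1,2]
Step 3: ref 2 → HIT, frames=[1,2]
Step 4: ref 2 → HIT, frames=[1,2]
Step 5: ref 2 → HIT, frames=[1,2]
Step 6: ref 2 → HIT, frames=[1,2]
Step 7: ref 2 → HIT, frames=[1,2]
Step 8: ref 2 → HIT, frames=[1,2]
Step 9: ref 5 → FAULT (evict 1), frames=[5,2]
Step 10: ref 2 → HIT, frames=[5,2]
Total faults: 3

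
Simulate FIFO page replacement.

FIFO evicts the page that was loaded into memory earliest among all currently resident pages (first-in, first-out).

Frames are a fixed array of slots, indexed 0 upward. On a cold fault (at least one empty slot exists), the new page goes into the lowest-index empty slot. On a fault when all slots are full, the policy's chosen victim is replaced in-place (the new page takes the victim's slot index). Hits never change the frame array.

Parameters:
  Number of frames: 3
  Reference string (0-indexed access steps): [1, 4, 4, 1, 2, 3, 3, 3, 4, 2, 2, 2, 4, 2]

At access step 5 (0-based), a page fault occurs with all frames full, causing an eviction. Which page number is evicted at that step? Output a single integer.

Answer: 1

Derivation:
Step 0: ref 1 -> FAULT, frames=[1,-,-]
Step 1: ref 4 -> FAULT, frames=[1,4,-]
Step 2: ref 4 -> HIT, frames=[1,4,-]
Step 3: ref 1 -> HIT, frames=[1,4,-]
Step 4: ref 2 -> FAULT, frames=[1,4,2]
Step 5: ref 3 -> FAULT, evict 1, frames=[3,4,2]
At step 5: evicted page 1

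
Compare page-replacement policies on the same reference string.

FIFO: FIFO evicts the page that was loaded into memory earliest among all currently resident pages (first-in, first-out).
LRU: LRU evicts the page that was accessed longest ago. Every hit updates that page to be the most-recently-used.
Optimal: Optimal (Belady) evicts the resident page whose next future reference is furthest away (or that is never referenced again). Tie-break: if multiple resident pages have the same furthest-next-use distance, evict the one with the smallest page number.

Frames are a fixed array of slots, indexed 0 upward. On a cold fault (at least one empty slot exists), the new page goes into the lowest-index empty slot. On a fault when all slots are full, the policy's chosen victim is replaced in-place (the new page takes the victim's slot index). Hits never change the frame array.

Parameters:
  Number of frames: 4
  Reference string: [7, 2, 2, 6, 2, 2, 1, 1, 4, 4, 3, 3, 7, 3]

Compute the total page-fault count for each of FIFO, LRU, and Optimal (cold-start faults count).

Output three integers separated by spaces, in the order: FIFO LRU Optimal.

--- FIFO ---
  step 0: ref 7 -> FAULT, frames=[7,-,-,-] (faults so far: 1)
  step 1: ref 2 -> FAULT, frames=[7,2,-,-] (faults so far: 2)
  step 2: ref 2 -> HIT, frames=[7,2,-,-] (faults so far: 2)
  step 3: ref 6 -> FAULT, frames=[7,2,6,-] (faults so far: 3)
  step 4: ref 2 -> HIT, frames=[7,2,6,-] (faults so far: 3)
  step 5: ref 2 -> HIT, frames=[7,2,6,-] (faults so far: 3)
  step 6: ref 1 -> FAULT, frames=[7,2,6,1] (faults so far: 4)
  step 7: ref 1 -> HIT, frames=[7,2,6,1] (faults so far: 4)
  step 8: ref 4 -> FAULT, evict 7, frames=[4,2,6,1] (faults so far: 5)
  step 9: ref 4 -> HIT, frames=[4,2,6,1] (faults so far: 5)
  step 10: ref 3 -> FAULT, evict 2, frames=[4,3,6,1] (faults so far: 6)
  step 11: ref 3 -> HIT, frames=[4,3,6,1] (faults so far: 6)
  step 12: ref 7 -> FAULT, evict 6, frames=[4,3,7,1] (faults so far: 7)
  step 13: ref 3 -> HIT, frames=[4,3,7,1] (faults so far: 7)
  FIFO total faults: 7
--- LRU ---
  step 0: ref 7 -> FAULT, frames=[7,-,-,-] (faults so far: 1)
  step 1: ref 2 -> FAULT, frames=[7,2,-,-] (faults so far: 2)
  step 2: ref 2 -> HIT, frames=[7,2,-,-] (faults so far: 2)
  step 3: ref 6 -> FAULT, frames=[7,2,6,-] (faults so far: 3)
  step 4: ref 2 -> HIT, frames=[7,2,6,-] (faults so far: 3)
  step 5: ref 2 -> HIT, frames=[7,2,6,-] (faults so far: 3)
  step 6: ref 1 -> FAULT, frames=[7,2,6,1] (faults so far: 4)
  step 7: ref 1 -> HIT, frames=[7,2,6,1] (faults so far: 4)
  step 8: ref 4 -> FAULT, evict 7, frames=[4,2,6,1] (faults so far: 5)
  step 9: ref 4 -> HIT, frames=[4,2,6,1] (faults so far: 5)
  step 10: ref 3 -> FAULT, evict 6, frames=[4,2,3,1] (faults so far: 6)
  step 11: ref 3 -> HIT, frames=[4,2,3,1] (faults so far: 6)
  step 12: ref 7 -> FAULT, evict 2, frames=[4,7,3,1] (faults so far: 7)
  step 13: ref 3 -> HIT, frames=[4,7,3,1] (faults so far: 7)
  LRU total faults: 7
--- Optimal ---
  step 0: ref 7 -> FAULT, frames=[7,-,-,-] (faults so far: 1)
  step 1: ref 2 -> FAULT, frames=[7,2,-,-] (faults so far: 2)
  step 2: ref 2 -> HIT, frames=[7,2,-,-] (faults so far: 2)
  step 3: ref 6 -> FAULT, frames=[7,2,6,-] (faults so far: 3)
  step 4: ref 2 -> HIT, frames=[7,2,6,-] (faults so far: 3)
  step 5: ref 2 -> HIT, frames=[7,2,6,-] (faults so far: 3)
  step 6: ref 1 -> FAULT, frames=[7,2,6,1] (faults so far: 4)
  step 7: ref 1 -> HIT, frames=[7,2,6,1] (faults so far: 4)
  step 8: ref 4 -> FAULT, evict 1, frames=[7,2,6,4] (faults so far: 5)
  step 9: ref 4 -> HIT, frames=[7,2,6,4] (faults so far: 5)
  step 10: ref 3 -> FAULT, evict 2, frames=[7,3,6,4] (faults so far: 6)
  step 11: ref 3 -> HIT, frames=[7,3,6,4] (faults so far: 6)
  step 12: ref 7 -> HIT, frames=[7,3,6,4] (faults so far: 6)
  step 13: ref 3 -> HIT, frames=[7,3,6,4] (faults so far: 6)
  Optimal total faults: 6

Answer: 7 7 6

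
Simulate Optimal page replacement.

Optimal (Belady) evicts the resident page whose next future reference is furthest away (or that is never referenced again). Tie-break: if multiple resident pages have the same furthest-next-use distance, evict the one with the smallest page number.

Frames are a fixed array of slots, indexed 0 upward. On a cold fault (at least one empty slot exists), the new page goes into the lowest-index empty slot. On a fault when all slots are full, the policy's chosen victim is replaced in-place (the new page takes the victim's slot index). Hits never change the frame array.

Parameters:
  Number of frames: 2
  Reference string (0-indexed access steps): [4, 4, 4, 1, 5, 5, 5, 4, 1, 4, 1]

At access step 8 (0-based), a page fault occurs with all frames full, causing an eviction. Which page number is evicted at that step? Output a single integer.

Answer: 5

Derivation:
Step 0: ref 4 -> FAULT, frames=[4,-]
Step 1: ref 4 -> HIT, frames=[4,-]
Step 2: ref 4 -> HIT, frames=[4,-]
Step 3: ref 1 -> FAULT, frames=[4,1]
Step 4: ref 5 -> FAULT, evict 1, frames=[4,5]
Step 5: ref 5 -> HIT, frames=[4,5]
Step 6: ref 5 -> HIT, frames=[4,5]
Step 7: ref 4 -> HIT, frames=[4,5]
Step 8: ref 1 -> FAULT, evict 5, frames=[4,1]
At step 8: evicted page 5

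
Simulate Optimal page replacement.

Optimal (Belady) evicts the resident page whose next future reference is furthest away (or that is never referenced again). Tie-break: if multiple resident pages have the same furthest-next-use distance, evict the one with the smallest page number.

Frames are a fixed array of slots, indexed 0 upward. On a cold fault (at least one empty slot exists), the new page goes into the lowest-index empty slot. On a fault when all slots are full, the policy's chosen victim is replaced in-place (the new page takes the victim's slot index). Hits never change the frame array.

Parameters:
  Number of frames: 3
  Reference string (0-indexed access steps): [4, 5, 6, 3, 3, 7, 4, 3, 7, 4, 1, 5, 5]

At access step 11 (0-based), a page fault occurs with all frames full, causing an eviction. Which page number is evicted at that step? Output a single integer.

Step 0: ref 4 -> FAULT, frames=[4,-,-]
Step 1: ref 5 -> FAULT, frames=[4,5,-]
Step 2: ref 6 -> FAULT, frames=[4,5,6]
Step 3: ref 3 -> FAULT, evict 6, frames=[4,5,3]
Step 4: ref 3 -> HIT, frames=[4,5,3]
Step 5: ref 7 -> FAULT, evict 5, frames=[4,7,3]
Step 6: ref 4 -> HIT, frames=[4,7,3]
Step 7: ref 3 -> HIT, frames=[4,7,3]
Step 8: ref 7 -> HIT, frames=[4,7,3]
Step 9: ref 4 -> HIT, frames=[4,7,3]
Step 10: ref 1 -> FAULT, evict 3, frames=[4,7,1]
Step 11: ref 5 -> FAULT, evict 1, frames=[4,7,5]
At step 11: evicted page 1

Answer: 1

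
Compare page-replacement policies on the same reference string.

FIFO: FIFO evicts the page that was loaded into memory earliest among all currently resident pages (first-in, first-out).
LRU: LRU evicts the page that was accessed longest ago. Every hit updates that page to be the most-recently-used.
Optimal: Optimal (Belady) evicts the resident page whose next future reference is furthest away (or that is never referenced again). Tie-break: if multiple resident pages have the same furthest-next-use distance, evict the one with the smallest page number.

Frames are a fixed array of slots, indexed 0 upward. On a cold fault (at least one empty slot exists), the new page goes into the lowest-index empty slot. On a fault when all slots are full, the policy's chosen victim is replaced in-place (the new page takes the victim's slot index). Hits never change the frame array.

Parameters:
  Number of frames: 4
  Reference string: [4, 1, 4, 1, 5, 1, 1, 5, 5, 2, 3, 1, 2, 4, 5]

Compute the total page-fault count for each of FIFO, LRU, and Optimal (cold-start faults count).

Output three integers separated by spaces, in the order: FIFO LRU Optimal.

--- FIFO ---
  step 0: ref 4 -> FAULT, frames=[4,-,-,-] (faults so far: 1)
  step 1: ref 1 -> FAULT, frames=[4,1,-,-] (faults so far: 2)
  step 2: ref 4 -> HIT, frames=[4,1,-,-] (faults so far: 2)
  step 3: ref 1 -> HIT, frames=[4,1,-,-] (faults so far: 2)
  step 4: ref 5 -> FAULT, frames=[4,1,5,-] (faults so far: 3)
  step 5: ref 1 -> HIT, frames=[4,1,5,-] (faults so far: 3)
  step 6: ref 1 -> HIT, frames=[4,1,5,-] (faults so far: 3)
  step 7: ref 5 -> HIT, frames=[4,1,5,-] (faults so far: 3)
  step 8: ref 5 -> HIT, frames=[4,1,5,-] (faults so far: 3)
  step 9: ref 2 -> FAULT, frames=[4,1,5,2] (faults so far: 4)
  step 10: ref 3 -> FAULT, evict 4, frames=[3,1,5,2] (faults so far: 5)
  step 11: ref 1 -> HIT, frames=[3,1,5,2] (faults so far: 5)
  step 12: ref 2 -> HIT, frames=[3,1,5,2] (faults so far: 5)
  step 13: ref 4 -> FAULT, evict 1, frames=[3,4,5,2] (faults so far: 6)
  step 14: ref 5 -> HIT, frames=[3,4,5,2] (faults so far: 6)
  FIFO total faults: 6
--- LRU ---
  step 0: ref 4 -> FAULT, frames=[4,-,-,-] (faults so far: 1)
  step 1: ref 1 -> FAULT, frames=[4,1,-,-] (faults so far: 2)
  step 2: ref 4 -> HIT, frames=[4,1,-,-] (faults so far: 2)
  step 3: ref 1 -> HIT, frames=[4,1,-,-] (faults so far: 2)
  step 4: ref 5 -> FAULT, frames=[4,1,5,-] (faults so far: 3)
  step 5: ref 1 -> HIT, frames=[4,1,5,-] (faults so far: 3)
  step 6: ref 1 -> HIT, frames=[4,1,5,-] (faults so far: 3)
  step 7: ref 5 -> HIT, frames=[4,1,5,-] (faults so far: 3)
  step 8: ref 5 -> HIT, frames=[4,1,5,-] (faults so far: 3)
  step 9: ref 2 -> FAULT, frames=[4,1,5,2] (faults so far: 4)
  step 10: ref 3 -> FAULT, evict 4, frames=[3,1,5,2] (faults so far: 5)
  step 11: ref 1 -> HIT, frames=[3,1,5,2] (faults so far: 5)
  step 12: ref 2 -> HIT, frames=[3,1,5,2] (faults so far: 5)
  step 13: ref 4 -> FAULT, evict 5, frames=[3,1,4,2] (faults so far: 6)
  step 14: ref 5 -> FAULT, evict 3, frames=[5,1,4,2] (faults so far: 7)
  LRU total faults: 7
--- Optimal ---
  step 0: ref 4 -> FAULT, frames=[4,-,-,-] (faults so far: 1)
  step 1: ref 1 -> FAULT, frames=[4,1,-,-] (faults so far: 2)
  step 2: ref 4 -> HIT, frames=[4,1,-,-] (faults so far: 2)
  step 3: ref 1 -> HIT, frames=[4,1,-,-] (faults so far: 2)
  step 4: ref 5 -> FAULT, frames=[4,1,5,-] (faults so far: 3)
  step 5: ref 1 -> HIT, frames=[4,1,5,-] (faults so far: 3)
  step 6: ref 1 -> HIT, frames=[4,1,5,-] (faults so far: 3)
  step 7: ref 5 -> HIT, frames=[4,1,5,-] (faults so far: 3)
  step 8: ref 5 -> HIT, frames=[4,1,5,-] (faults so far: 3)
  step 9: ref 2 -> FAULT, frames=[4,1,5,2] (faults so far: 4)
  step 10: ref 3 -> FAULT, evict 5, frames=[4,1,3,2] (faults so far: 5)
  step 11: ref 1 -> HIT, frames=[4,1,3,2] (faults so far: 5)
  step 12: ref 2 -> HIT, frames=[4,1,3,2] (faults so far: 5)
  step 13: ref 4 -> HIT, frames=[4,1,3,2] (faults so far: 5)
  step 14: ref 5 -> FAULT, evict 1, frames=[4,5,3,2] (faults so far: 6)
  Optimal total faults: 6

Answer: 6 7 6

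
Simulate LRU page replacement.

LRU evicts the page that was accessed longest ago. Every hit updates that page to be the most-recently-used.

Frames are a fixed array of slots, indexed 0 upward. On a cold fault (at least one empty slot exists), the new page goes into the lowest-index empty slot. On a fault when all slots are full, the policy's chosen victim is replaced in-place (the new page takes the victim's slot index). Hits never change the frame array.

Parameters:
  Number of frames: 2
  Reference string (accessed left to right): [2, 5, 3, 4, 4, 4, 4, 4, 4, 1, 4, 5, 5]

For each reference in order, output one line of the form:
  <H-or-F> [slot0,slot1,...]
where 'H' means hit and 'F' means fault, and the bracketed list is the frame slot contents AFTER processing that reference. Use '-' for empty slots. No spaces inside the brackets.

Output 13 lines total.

F [2,-]
F [2,5]
F [3,5]
F [3,4]
H [3,4]
H [3,4]
H [3,4]
H [3,4]
H [3,4]
F [1,4]
H [1,4]
F [5,4]
H [5,4]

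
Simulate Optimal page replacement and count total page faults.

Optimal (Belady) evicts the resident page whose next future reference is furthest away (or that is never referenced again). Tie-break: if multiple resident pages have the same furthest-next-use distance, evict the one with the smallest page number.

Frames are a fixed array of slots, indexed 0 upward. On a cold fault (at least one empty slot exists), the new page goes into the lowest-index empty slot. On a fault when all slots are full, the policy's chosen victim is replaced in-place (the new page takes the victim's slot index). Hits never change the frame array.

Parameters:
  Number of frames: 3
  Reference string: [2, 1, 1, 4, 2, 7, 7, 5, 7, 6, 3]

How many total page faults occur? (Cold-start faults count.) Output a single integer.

Answer: 7

Derivation:
Step 0: ref 2 → FAULT, frames=[2,-,-]
Step 1: ref 1 → FAULT, frames=[2,1,-]
Step 2: ref 1 → HIT, frames=[2,1,-]
Step 3: ref 4 → FAULT, frames=[2,1,4]
Step 4: ref 2 → HIT, frames=[2,1,4]
Step 5: ref 7 → FAULT (evict 1), frames=[2,7,4]
Step 6: ref 7 → HIT, frames=[2,7,4]
Step 7: ref 5 → FAULT (evict 2), frames=[5,7,4]
Step 8: ref 7 → HIT, frames=[5,7,4]
Step 9: ref 6 → FAULT (evict 4), frames=[5,7,6]
Step 10: ref 3 → FAULT (evict 5), frames=[3,7,6]
Total faults: 7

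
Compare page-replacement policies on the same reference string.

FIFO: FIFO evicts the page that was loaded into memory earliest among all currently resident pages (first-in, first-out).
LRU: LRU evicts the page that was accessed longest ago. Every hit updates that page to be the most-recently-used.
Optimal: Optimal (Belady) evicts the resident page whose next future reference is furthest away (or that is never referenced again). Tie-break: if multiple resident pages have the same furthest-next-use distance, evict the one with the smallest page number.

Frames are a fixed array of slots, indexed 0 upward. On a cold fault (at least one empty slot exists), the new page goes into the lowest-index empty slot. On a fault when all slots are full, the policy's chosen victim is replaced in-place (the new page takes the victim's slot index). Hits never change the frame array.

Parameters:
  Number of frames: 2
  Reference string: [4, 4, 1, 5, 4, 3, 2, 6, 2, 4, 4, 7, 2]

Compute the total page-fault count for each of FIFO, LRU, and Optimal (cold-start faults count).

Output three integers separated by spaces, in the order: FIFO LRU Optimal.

Answer: 10 10 8

Derivation:
--- FIFO ---
  step 0: ref 4 -> FAULT, frames=[4,-] (faults so far: 1)
  step 1: ref 4 -> HIT, frames=[4,-] (faults so far: 1)
  step 2: ref 1 -> FAULT, frames=[4,1] (faults so far: 2)
  step 3: ref 5 -> FAULT, evict 4, frames=[5,1] (faults so far: 3)
  step 4: ref 4 -> FAULT, evict 1, frames=[5,4] (faults so far: 4)
  step 5: ref 3 -> FAULT, evict 5, frames=[3,4] (faults so far: 5)
  step 6: ref 2 -> FAULT, evict 4, frames=[3,2] (faults so far: 6)
  step 7: ref 6 -> FAULT, evict 3, frames=[6,2] (faults so far: 7)
  step 8: ref 2 -> HIT, frames=[6,2] (faults so far: 7)
  step 9: ref 4 -> FAULT, evict 2, frames=[6,4] (faults so far: 8)
  step 10: ref 4 -> HIT, frames=[6,4] (faults so far: 8)
  step 11: ref 7 -> FAULT, evict 6, frames=[7,4] (faults so far: 9)
  step 12: ref 2 -> FAULT, evict 4, frames=[7,2] (faults so far: 10)
  FIFO total faults: 10
--- LRU ---
  step 0: ref 4 -> FAULT, frames=[4,-] (faults so far: 1)
  step 1: ref 4 -> HIT, frames=[4,-] (faults so far: 1)
  step 2: ref 1 -> FAULT, frames=[4,1] (faults so far: 2)
  step 3: ref 5 -> FAULT, evict 4, frames=[5,1] (faults so far: 3)
  step 4: ref 4 -> FAULT, evict 1, frames=[5,4] (faults so far: 4)
  step 5: ref 3 -> FAULT, evict 5, frames=[3,4] (faults so far: 5)
  step 6: ref 2 -> FAULT, evict 4, frames=[3,2] (faults so far: 6)
  step 7: ref 6 -> FAULT, evict 3, frames=[6,2] (faults so far: 7)
  step 8: ref 2 -> HIT, frames=[6,2] (faults so far: 7)
  step 9: ref 4 -> FAULT, evict 6, frames=[4,2] (faults so far: 8)
  step 10: ref 4 -> HIT, frames=[4,2] (faults so far: 8)
  step 11: ref 7 -> FAULT, evict 2, frames=[4,7] (faults so far: 9)
  step 12: ref 2 -> FAULT, evict 4, frames=[2,7] (faults so far: 10)
  LRU total faults: 10
--- Optimal ---
  step 0: ref 4 -> FAULT, frames=[4,-] (faults so far: 1)
  step 1: ref 4 -> HIT, frames=[4,-] (faults so far: 1)
  step 2: ref 1 -> FAULT, frames=[4,1] (faults so far: 2)
  step 3: ref 5 -> FAULT, evict 1, frames=[4,5] (faults so far: 3)
  step 4: ref 4 -> HIT, frames=[4,5] (faults so far: 3)
  step 5: ref 3 -> FAULT, evict 5, frames=[4,3] (faults so far: 4)
  step 6: ref 2 -> FAULT, evict 3, frames=[4,2] (faults so far: 5)
  step 7: ref 6 -> FAULT, evict 4, frames=[6,2] (faults so far: 6)
  step 8: ref 2 -> HIT, frames=[6,2] (faults so far: 6)
  step 9: ref 4 -> FAULT, evict 6, frames=[4,2] (faults so far: 7)
  step 10: ref 4 -> HIT, frames=[4,2] (faults so far: 7)
  step 11: ref 7 -> FAULT, evict 4, frames=[7,2] (faults so far: 8)
  step 12: ref 2 -> HIT, frames=[7,2] (faults so far: 8)
  Optimal total faults: 8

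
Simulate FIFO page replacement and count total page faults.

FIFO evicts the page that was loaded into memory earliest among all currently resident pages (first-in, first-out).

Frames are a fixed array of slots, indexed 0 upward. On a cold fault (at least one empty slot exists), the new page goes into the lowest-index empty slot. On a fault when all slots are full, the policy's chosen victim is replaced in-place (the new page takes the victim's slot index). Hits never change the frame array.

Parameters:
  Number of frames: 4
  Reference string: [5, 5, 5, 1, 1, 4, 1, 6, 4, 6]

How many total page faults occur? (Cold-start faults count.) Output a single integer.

Step 0: ref 5 → FAULT, frames=[5,-,-,-]
Step 1: ref 5 → HIT, frames=[5,-,-,-]
Step 2: ref 5 → HIT, frames=[5,-,-,-]
Step 3: ref 1 → FAULT, frames=[5,1,-,-]
Step 4: ref 1 → HIT, frames=[5,1,-,-]
Step 5: ref 4 → FAULT, frames=[5,1,4,-]
Step 6: ref 1 → HIT, frames=[5,1,4,-]
Step 7: ref 6 → FAULT, frames=[5,1,4,6]
Step 8: ref 4 → HIT, frames=[5,1,4,6]
Step 9: ref 6 → HIT, frames=[5,1,4,6]
Total faults: 4

Answer: 4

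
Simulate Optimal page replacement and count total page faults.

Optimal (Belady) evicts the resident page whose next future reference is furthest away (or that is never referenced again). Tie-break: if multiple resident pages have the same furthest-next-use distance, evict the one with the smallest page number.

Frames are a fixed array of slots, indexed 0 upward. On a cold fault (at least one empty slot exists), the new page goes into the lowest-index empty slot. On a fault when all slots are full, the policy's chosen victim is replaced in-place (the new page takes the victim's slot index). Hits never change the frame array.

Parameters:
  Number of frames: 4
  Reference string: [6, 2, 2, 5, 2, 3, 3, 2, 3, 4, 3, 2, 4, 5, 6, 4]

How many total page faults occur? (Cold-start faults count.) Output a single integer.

Answer: 6

Derivation:
Step 0: ref 6 → FAULT, frames=[6,-,-,-]
Step 1: ref 2 → FAULT, frames=[6,2,-,-]
Step 2: ref 2 → HIT, frames=[6,2,-,-]
Step 3: ref 5 → FAULT, frames=[6,2,5,-]
Step 4: ref 2 → HIT, frames=[6,2,5,-]
Step 5: ref 3 → FAULT, frames=[6,2,5,3]
Step 6: ref 3 → HIT, frames=[6,2,5,3]
Step 7: ref 2 → HIT, frames=[6,2,5,3]
Step 8: ref 3 → HIT, frames=[6,2,5,3]
Step 9: ref 4 → FAULT (evict 6), frames=[4,2,5,3]
Step 10: ref 3 → HIT, frames=[4,2,5,3]
Step 11: ref 2 → HIT, frames=[4,2,5,3]
Step 12: ref 4 → HIT, frames=[4,2,5,3]
Step 13: ref 5 → HIT, frames=[4,2,5,3]
Step 14: ref 6 → FAULT (evict 2), frames=[4,6,5,3]
Step 15: ref 4 → HIT, frames=[4,6,5,3]
Total faults: 6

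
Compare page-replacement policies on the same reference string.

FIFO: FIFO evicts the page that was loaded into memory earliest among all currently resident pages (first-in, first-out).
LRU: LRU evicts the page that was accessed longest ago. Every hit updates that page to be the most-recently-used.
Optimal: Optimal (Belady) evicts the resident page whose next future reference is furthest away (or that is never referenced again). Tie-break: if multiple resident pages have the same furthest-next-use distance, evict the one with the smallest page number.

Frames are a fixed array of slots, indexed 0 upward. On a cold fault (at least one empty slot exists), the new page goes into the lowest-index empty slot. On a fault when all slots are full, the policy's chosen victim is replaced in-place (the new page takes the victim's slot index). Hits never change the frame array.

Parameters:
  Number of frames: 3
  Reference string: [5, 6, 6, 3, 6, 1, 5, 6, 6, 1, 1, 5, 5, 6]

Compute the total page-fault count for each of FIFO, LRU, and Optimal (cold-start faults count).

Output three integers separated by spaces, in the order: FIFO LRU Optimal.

Answer: 6 5 4

Derivation:
--- FIFO ---
  step 0: ref 5 -> FAULT, frames=[5,-,-] (faults so far: 1)
  step 1: ref 6 -> FAULT, frames=[5,6,-] (faults so far: 2)
  step 2: ref 6 -> HIT, frames=[5,6,-] (faults so far: 2)
  step 3: ref 3 -> FAULT, frames=[5,6,3] (faults so far: 3)
  step 4: ref 6 -> HIT, frames=[5,6,3] (faults so far: 3)
  step 5: ref 1 -> FAULT, evict 5, frames=[1,6,3] (faults so far: 4)
  step 6: ref 5 -> FAULT, evict 6, frames=[1,5,3] (faults so far: 5)
  step 7: ref 6 -> FAULT, evict 3, frames=[1,5,6] (faults so far: 6)
  step 8: ref 6 -> HIT, frames=[1,5,6] (faults so far: 6)
  step 9: ref 1 -> HIT, frames=[1,5,6] (faults so far: 6)
  step 10: ref 1 -> HIT, frames=[1,5,6] (faults so far: 6)
  step 11: ref 5 -> HIT, frames=[1,5,6] (faults so far: 6)
  step 12: ref 5 -> HIT, frames=[1,5,6] (faults so far: 6)
  step 13: ref 6 -> HIT, frames=[1,5,6] (faults so far: 6)
  FIFO total faults: 6
--- LRU ---
  step 0: ref 5 -> FAULT, frames=[5,-,-] (faults so far: 1)
  step 1: ref 6 -> FAULT, frames=[5,6,-] (faults so far: 2)
  step 2: ref 6 -> HIT, frames=[5,6,-] (faults so far: 2)
  step 3: ref 3 -> FAULT, frames=[5,6,3] (faults so far: 3)
  step 4: ref 6 -> HIT, frames=[5,6,3] (faults so far: 3)
  step 5: ref 1 -> FAULT, evict 5, frames=[1,6,3] (faults so far: 4)
  step 6: ref 5 -> FAULT, evict 3, frames=[1,6,5] (faults so far: 5)
  step 7: ref 6 -> HIT, frames=[1,6,5] (faults so far: 5)
  step 8: ref 6 -> HIT, frames=[1,6,5] (faults so far: 5)
  step 9: ref 1 -> HIT, frames=[1,6,5] (faults so far: 5)
  step 10: ref 1 -> HIT, frames=[1,6,5] (faults so far: 5)
  step 11: ref 5 -> HIT, frames=[1,6,5] (faults so far: 5)
  step 12: ref 5 -> HIT, frames=[1,6,5] (faults so far: 5)
  step 13: ref 6 -> HIT, frames=[1,6,5] (faults so far: 5)
  LRU total faults: 5
--- Optimal ---
  step 0: ref 5 -> FAULT, frames=[5,-,-] (faults so far: 1)
  step 1: ref 6 -> FAULT, frames=[5,6,-] (faults so far: 2)
  step 2: ref 6 -> HIT, frames=[5,6,-] (faults so far: 2)
  step 3: ref 3 -> FAULT, frames=[5,6,3] (faults so far: 3)
  step 4: ref 6 -> HIT, frames=[5,6,3] (faults so far: 3)
  step 5: ref 1 -> FAULT, evict 3, frames=[5,6,1] (faults so far: 4)
  step 6: ref 5 -> HIT, frames=[5,6,1] (faults so far: 4)
  step 7: ref 6 -> HIT, frames=[5,6,1] (faults so far: 4)
  step 8: ref 6 -> HIT, frames=[5,6,1] (faults so far: 4)
  step 9: ref 1 -> HIT, frames=[5,6,1] (faults so far: 4)
  step 10: ref 1 -> HIT, frames=[5,6,1] (faults so far: 4)
  step 11: ref 5 -> HIT, frames=[5,6,1] (faults so far: 4)
  step 12: ref 5 -> HIT, frames=[5,6,1] (faults so far: 4)
  step 13: ref 6 -> HIT, frames=[5,6,1] (faults so far: 4)
  Optimal total faults: 4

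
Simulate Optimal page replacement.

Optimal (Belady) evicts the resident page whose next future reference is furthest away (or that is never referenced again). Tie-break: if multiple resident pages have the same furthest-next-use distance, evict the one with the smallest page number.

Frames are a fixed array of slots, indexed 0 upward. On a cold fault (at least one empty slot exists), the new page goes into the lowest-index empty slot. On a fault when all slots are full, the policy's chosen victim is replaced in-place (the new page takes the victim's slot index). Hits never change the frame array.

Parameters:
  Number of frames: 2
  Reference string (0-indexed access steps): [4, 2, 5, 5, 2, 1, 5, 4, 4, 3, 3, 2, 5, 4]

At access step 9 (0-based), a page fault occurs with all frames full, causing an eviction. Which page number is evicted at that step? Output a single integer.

Step 0: ref 4 -> FAULT, frames=[4,-]
Step 1: ref 2 -> FAULT, frames=[4,2]
Step 2: ref 5 -> FAULT, evict 4, frames=[5,2]
Step 3: ref 5 -> HIT, frames=[5,2]
Step 4: ref 2 -> HIT, frames=[5,2]
Step 5: ref 1 -> FAULT, evict 2, frames=[5,1]
Step 6: ref 5 -> HIT, frames=[5,1]
Step 7: ref 4 -> FAULT, evict 1, frames=[5,4]
Step 8: ref 4 -> HIT, frames=[5,4]
Step 9: ref 3 -> FAULT, evict 4, frames=[5,3]
At step 9: evicted page 4

Answer: 4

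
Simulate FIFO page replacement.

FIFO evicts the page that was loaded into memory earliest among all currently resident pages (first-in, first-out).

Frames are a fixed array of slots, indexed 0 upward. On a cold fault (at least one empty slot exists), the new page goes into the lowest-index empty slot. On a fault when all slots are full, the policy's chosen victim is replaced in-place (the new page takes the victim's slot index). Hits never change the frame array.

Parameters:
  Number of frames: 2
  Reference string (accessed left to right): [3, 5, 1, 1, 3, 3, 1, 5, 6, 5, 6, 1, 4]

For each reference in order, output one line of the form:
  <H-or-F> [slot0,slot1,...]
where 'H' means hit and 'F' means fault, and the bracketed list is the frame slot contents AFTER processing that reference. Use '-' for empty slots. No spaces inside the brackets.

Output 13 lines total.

F [3,-]
F [3,5]
F [1,5]
H [1,5]
F [1,3]
H [1,3]
H [1,3]
F [5,3]
F [5,6]
H [5,6]
H [5,6]
F [1,6]
F [1,4]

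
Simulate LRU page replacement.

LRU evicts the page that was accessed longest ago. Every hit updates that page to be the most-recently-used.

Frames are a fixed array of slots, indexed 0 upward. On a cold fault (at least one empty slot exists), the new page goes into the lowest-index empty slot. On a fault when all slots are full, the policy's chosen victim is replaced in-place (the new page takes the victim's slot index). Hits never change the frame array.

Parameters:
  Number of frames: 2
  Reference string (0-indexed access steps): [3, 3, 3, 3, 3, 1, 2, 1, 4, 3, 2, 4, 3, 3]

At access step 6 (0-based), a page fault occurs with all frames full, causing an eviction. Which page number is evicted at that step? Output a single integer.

Answer: 3

Derivation:
Step 0: ref 3 -> FAULT, frames=[3,-]
Step 1: ref 3 -> HIT, frames=[3,-]
Step 2: ref 3 -> HIT, frames=[3,-]
Step 3: ref 3 -> HIT, frames=[3,-]
Step 4: ref 3 -> HIT, frames=[3,-]
Step 5: ref 1 -> FAULT, frames=[3,1]
Step 6: ref 2 -> FAULT, evict 3, frames=[2,1]
At step 6: evicted page 3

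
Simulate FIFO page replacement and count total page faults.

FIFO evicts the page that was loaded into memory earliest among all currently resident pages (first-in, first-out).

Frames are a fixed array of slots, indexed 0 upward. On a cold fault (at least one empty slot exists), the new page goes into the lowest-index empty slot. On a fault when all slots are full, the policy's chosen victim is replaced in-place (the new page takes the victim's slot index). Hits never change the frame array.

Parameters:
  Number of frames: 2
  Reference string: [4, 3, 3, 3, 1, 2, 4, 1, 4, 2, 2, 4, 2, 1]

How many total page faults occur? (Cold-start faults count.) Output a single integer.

Answer: 9

Derivation:
Step 0: ref 4 → FAULT, frames=[4,-]
Step 1: ref 3 → FAULT, frames=[4,3]
Step 2: ref 3 → HIT, frames=[4,3]
Step 3: ref 3 → HIT, frames=[4,3]
Step 4: ref 1 → FAULT (evict 4), frames=[1,3]
Step 5: ref 2 → FAULT (evict 3), frames=[1,2]
Step 6: ref 4 → FAULT (evict 1), frames=[4,2]
Step 7: ref 1 → FAULT (evict 2), frames=[4,1]
Step 8: ref 4 → HIT, frames=[4,1]
Step 9: ref 2 → FAULT (evict 4), frames=[2,1]
Step 10: ref 2 → HIT, frames=[2,1]
Step 11: ref 4 → FAULT (evict 1), frames=[2,4]
Step 12: ref 2 → HIT, frames=[2,4]
Step 13: ref 1 → FAULT (evict 2), frames=[1,4]
Total faults: 9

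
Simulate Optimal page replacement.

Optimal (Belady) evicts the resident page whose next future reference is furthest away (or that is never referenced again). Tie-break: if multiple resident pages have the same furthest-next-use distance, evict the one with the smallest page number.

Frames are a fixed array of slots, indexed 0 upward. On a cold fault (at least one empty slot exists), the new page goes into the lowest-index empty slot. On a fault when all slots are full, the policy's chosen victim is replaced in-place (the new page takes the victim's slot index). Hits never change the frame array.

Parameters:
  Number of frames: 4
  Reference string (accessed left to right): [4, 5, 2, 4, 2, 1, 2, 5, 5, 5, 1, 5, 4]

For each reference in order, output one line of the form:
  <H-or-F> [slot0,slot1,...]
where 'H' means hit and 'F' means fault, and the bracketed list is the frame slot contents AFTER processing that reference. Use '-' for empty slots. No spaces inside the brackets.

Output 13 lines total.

F [4,-,-,-]
F [4,5,-,-]
F [4,5,2,-]
H [4,5,2,-]
H [4,5,2,-]
F [4,5,2,1]
H [4,5,2,1]
H [4,5,2,1]
H [4,5,2,1]
H [4,5,2,1]
H [4,5,2,1]
H [4,5,2,1]
H [4,5,2,1]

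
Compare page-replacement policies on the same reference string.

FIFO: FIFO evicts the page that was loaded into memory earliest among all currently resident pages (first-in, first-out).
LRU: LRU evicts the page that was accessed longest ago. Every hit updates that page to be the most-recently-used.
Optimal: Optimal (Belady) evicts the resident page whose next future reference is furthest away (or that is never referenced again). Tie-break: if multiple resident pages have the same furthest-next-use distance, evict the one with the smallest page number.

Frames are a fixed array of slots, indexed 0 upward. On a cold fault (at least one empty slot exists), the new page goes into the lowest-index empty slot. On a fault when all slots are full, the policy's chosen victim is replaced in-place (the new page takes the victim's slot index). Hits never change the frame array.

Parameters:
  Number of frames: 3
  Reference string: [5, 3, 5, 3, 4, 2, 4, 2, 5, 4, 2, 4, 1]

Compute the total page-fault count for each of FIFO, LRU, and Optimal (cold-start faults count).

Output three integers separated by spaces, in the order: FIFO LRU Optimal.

--- FIFO ---
  step 0: ref 5 -> FAULT, frames=[5,-,-] (faults so far: 1)
  step 1: ref 3 -> FAULT, frames=[5,3,-] (faults so far: 2)
  step 2: ref 5 -> HIT, frames=[5,3,-] (faults so far: 2)
  step 3: ref 3 -> HIT, frames=[5,3,-] (faults so far: 2)
  step 4: ref 4 -> FAULT, frames=[5,3,4] (faults so far: 3)
  step 5: ref 2 -> FAULT, evict 5, frames=[2,3,4] (faults so far: 4)
  step 6: ref 4 -> HIT, frames=[2,3,4] (faults so far: 4)
  step 7: ref 2 -> HIT, frames=[2,3,4] (faults so far: 4)
  step 8: ref 5 -> FAULT, evict 3, frames=[2,5,4] (faults so far: 5)
  step 9: ref 4 -> HIT, frames=[2,5,4] (faults so far: 5)
  step 10: ref 2 -> HIT, frames=[2,5,4] (faults so far: 5)
  step 11: ref 4 -> HIT, frames=[2,5,4] (faults so far: 5)
  step 12: ref 1 -> FAULT, evict 4, frames=[2,5,1] (faults so far: 6)
  FIFO total faults: 6
--- LRU ---
  step 0: ref 5 -> FAULT, frames=[5,-,-] (faults so far: 1)
  step 1: ref 3 -> FAULT, frames=[5,3,-] (faults so far: 2)
  step 2: ref 5 -> HIT, frames=[5,3,-] (faults so far: 2)
  step 3: ref 3 -> HIT, frames=[5,3,-] (faults so far: 2)
  step 4: ref 4 -> FAULT, frames=[5,3,4] (faults so far: 3)
  step 5: ref 2 -> FAULT, evict 5, frames=[2,3,4] (faults so far: 4)
  step 6: ref 4 -> HIT, frames=[2,3,4] (faults so far: 4)
  step 7: ref 2 -> HIT, frames=[2,3,4] (faults so far: 4)
  step 8: ref 5 -> FAULT, evict 3, frames=[2,5,4] (faults so far: 5)
  step 9: ref 4 -> HIT, frames=[2,5,4] (faults so far: 5)
  step 10: ref 2 -> HIT, frames=[2,5,4] (faults so far: 5)
  step 11: ref 4 -> HIT, frames=[2,5,4] (faults so far: 5)
  step 12: ref 1 -> FAULT, evict 5, frames=[2,1,4] (faults so far: 6)
  LRU total faults: 6
--- Optimal ---
  step 0: ref 5 -> FAULT, frames=[5,-,-] (faults so far: 1)
  step 1: ref 3 -> FAULT, frames=[5,3,-] (faults so far: 2)
  step 2: ref 5 -> HIT, frames=[5,3,-] (faults so far: 2)
  step 3: ref 3 -> HIT, frames=[5,3,-] (faults so far: 2)
  step 4: ref 4 -> FAULT, frames=[5,3,4] (faults so far: 3)
  step 5: ref 2 -> FAULT, evict 3, frames=[5,2,4] (faults so far: 4)
  step 6: ref 4 -> HIT, frames=[5,2,4] (faults so far: 4)
  step 7: ref 2 -> HIT, frames=[5,2,4] (faults so far: 4)
  step 8: ref 5 -> HIT, frames=[5,2,4] (faults so far: 4)
  step 9: ref 4 -> HIT, frames=[5,2,4] (faults so far: 4)
  step 10: ref 2 -> HIT, frames=[5,2,4] (faults so far: 4)
  step 11: ref 4 -> HIT, frames=[5,2,4] (faults so far: 4)
  step 12: ref 1 -> FAULT, evict 2, frames=[5,1,4] (faults so far: 5)
  Optimal total faults: 5

Answer: 6 6 5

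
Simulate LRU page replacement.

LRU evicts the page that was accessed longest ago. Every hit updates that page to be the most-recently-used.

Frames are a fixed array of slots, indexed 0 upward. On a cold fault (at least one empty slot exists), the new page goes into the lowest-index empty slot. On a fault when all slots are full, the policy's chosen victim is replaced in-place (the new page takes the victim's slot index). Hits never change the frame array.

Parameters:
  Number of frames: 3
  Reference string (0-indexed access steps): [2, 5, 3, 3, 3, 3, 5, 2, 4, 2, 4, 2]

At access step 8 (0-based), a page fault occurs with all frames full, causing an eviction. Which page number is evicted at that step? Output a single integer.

Answer: 3

Derivation:
Step 0: ref 2 -> FAULT, frames=[2,-,-]
Step 1: ref 5 -> FAULT, frames=[2,5,-]
Step 2: ref 3 -> FAULT, frames=[2,5,3]
Step 3: ref 3 -> HIT, frames=[2,5,3]
Step 4: ref 3 -> HIT, frames=[2,5,3]
Step 5: ref 3 -> HIT, frames=[2,5,3]
Step 6: ref 5 -> HIT, frames=[2,5,3]
Step 7: ref 2 -> HIT, frames=[2,5,3]
Step 8: ref 4 -> FAULT, evict 3, frames=[2,5,4]
At step 8: evicted page 3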